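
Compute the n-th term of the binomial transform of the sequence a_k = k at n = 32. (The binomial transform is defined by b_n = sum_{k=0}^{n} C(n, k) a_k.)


With a_k = k, b_n = sum_{k=0}^{n} C(n, k) k. Using k * C(n, k) = n * C(n-1, k-1) gives b_n = n * sum_{k>=1} C(n-1, k-1) = n * 2^(n-1).
For n = 32: 32 * 2^31 = 32 * 2147483648 = 68719476736.

68719476736


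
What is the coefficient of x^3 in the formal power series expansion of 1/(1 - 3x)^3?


The general identity 1/(1 - c x)^r = sum_{k>=0} c^k C(k + r - 1, r - 1) x^k follows by substituting y = c x into 1/(1 - y)^r = sum_{k>=0} C(k + r - 1, r - 1) y^k.
For c = 3, r = 3, k = 3:
3^3 * C(5, 2) = 27 * 10 = 270.

270


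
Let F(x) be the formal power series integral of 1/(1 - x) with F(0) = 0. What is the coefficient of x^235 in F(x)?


1/(1 - x) = sum_{k>=0} x^k. Integrating termwise and using F(0) = 0 gives
F(x) = sum_{k>=0} x^(k+1) / (k+1) = sum_{m>=1} x^m / m = -ln(1 - x).
So the coefficient of x^235 is 1/235 = 1/235.

1/235


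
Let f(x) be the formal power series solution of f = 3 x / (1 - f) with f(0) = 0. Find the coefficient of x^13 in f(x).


Apply Lagrange inversion: f = 3 x * phi(f) with phi(t) = 1/(1 - t), so
[x^n] f = 3^n * (1/n) [t^(n-1)] phi(t)^n = 3^n * (1/n) [t^(n-1)] (1 - t)^(-n) = 3^n * (1/n) C(2n - 2, n - 1) = 3^n * C_{n-1}.
For n = 13: C_12 = C(24, 12) / 13 = 2704156/13 = 208012.
With the 3^13 = 1594323 factor, the coefficient is 1594323 * 208012 = 331638315876.

331638315876


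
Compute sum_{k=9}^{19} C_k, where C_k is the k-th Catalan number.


C_9 through C_19: 4862, 16796, 58786, 208012, 742900, 2674440, 9694845, 35357670, 129644790, 477638700, 1767263190
Sum = 4862 + 16796 + 58786 + 208012 + 742900 + 2674440 + 9694845 + 35357670 + 129644790 + 477638700 + 1767263190
= 2423304991

2423304991


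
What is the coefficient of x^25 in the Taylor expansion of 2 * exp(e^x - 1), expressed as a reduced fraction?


exp(e^x - 1) = sum_{k>=0} Bell_k x^k / k!, where Bell_k is the k-th Bell number.
So the coefficient of x^25 is 2 * Bell_25 / 25!.
Computing: Bell_25 = 4638590332229999353 and 25! = 15511210043330985984000000, giving
2 * 4638590332229999353/15511210043330985984000000 = 356814640940769181/596585001666576384000000.

356814640940769181/596585001666576384000000


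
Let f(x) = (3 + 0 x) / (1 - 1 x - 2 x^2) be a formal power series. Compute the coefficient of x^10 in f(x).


Write f(x) = sum_{k>=0} a_k x^k. Multiplying both sides by 1 - 1 x - 2 x^2 gives
(1 - 1 x - 2 x^2) sum_{k>=0} a_k x^k = 3 + 0 x.
Matching coefficients:
 x^0: a_0 = 3
 x^1: a_1 - 1 a_0 = 0  =>  a_1 = 1*3 + 0 = 3
 x^k (k >= 2): a_k = 1 a_{k-1} + 2 a_{k-2}.
Iterating: a_2 = 9, a_3 = 15, a_4 = 33, a_5 = 63, a_6 = 129, a_7 = 255, a_8 = 513, a_9 = 1023, a_10 = 2049.
So the coefficient of x^10 is 2049.

2049


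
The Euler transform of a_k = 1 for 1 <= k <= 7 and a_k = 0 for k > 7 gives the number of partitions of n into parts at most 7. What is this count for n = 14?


Partitions of 14 into parts at most 7:
Using generating function (1-x)^(-1)(1-x^2)^(-1)...(1-x^7)^(-1),
the coefficient of x^14 = 105

105


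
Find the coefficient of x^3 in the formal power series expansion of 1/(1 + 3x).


Write 1/(1 + c x) = 1/(1 - (-c) x) and apply the geometric-series identity
1/(1 - y) = sum_{k>=0} y^k to get 1/(1 + c x) = sum_{k>=0} (-c)^k x^k.
So the coefficient of x^k is (-c)^k = (-1)^k * c^k.
Here c = 3 and k = 3:
(-3)^3 = -1 * 27 = -27

-27


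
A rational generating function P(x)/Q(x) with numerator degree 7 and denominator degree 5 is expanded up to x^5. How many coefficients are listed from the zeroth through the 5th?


Expanding up to x^5 gives the coefficients for x^0, x^1, ..., x^5.
That is 5 + 1 = 6 coefficients in total.

6


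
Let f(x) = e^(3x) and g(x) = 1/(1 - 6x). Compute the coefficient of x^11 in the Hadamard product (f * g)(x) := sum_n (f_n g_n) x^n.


Expanding: f_k = 3^k/k! (from e^(3x)) and g_k = 6^k (from 1/(1 - 6x)). So the Hadamard coefficient (f * g)_k = 3^k 6^k / k! = (18)^k / k!.
For k = 11: 18^11/11! = 64268410079232/39916800 = 3099363912/1925.

3099363912/1925


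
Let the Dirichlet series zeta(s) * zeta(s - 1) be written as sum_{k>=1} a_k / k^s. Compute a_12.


Convolution gives a_k = sum_{d | k} d * 1 = sum_{d | k} d = sigma(k), the sum of positive divisors of k.
For k = 12, the divisors are 1, 2, 3, 4, 6, 12, so
sigma(12) = 1 + 2 + 3 + 4 + 6 + 12 = 28.

28


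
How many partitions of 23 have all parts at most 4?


Using the generating function (1-x)^(-1)(1-x^2)^(-1)...(1-x^4)^(-1),
the coefficient of x^23 counts these restricted partitions.
Result = 150

150


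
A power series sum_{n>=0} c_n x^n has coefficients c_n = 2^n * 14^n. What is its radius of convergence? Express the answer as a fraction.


By the root test (Cauchy-Hadamard), the radius is R = 1 / limsup_n |c_n|^(1/n).
Here |c_n|^(1/n) = (2^n * 14^n)^(1/n) = 2 * 14 = 28 for all n.
So R = 1/28 = 1/28.

1/28


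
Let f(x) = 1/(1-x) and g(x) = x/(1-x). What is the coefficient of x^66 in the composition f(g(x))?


First simplify the composition: f(g(x)) = 1/(1 - x/(1-x)) = (1-x)/((1-x) - x) = (1-x)/(1-2x).
Now extract the coefficient. Write (1-x)/(1-2x) = 1/(1-2x) - x/(1-2x).
The coefficient of x^n in 1/(1-2x) is 2^n, and in x/(1-2x) is 2^(n-1) (for n >= 1).
So the coefficient of x^66 is 2^66 - 2^65 = 73786976294838206464 - 36893488147419103232 = 36893488147419103232.

36893488147419103232


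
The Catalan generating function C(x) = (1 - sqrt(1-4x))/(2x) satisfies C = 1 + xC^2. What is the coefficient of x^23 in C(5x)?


Substituting x -> 5x scales the n-th coefficient by 5^n, so [x^23] C(5x) = 5^23 * C_23.
C_23 = C(2*23, 23)/(24) = 8233430727600/24 = 343059613650.
So 5^23 * 343059613650 = 11920928955078125 * 343059613650 = 4089589281678199768066406250.

4089589281678199768066406250


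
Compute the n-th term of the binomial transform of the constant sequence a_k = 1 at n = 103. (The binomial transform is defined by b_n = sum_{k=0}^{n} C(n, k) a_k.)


With a_k = 1 for all k, b_n = sum_{k=0}^{n} C(n, k) = 2^n by the binomial theorem.
For n = 103: 2^103 = 10141204801825835211973625643008.

10141204801825835211973625643008


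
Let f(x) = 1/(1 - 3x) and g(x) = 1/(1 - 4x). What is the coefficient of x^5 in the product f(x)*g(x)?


The coefficient of x^n in f*g is the Cauchy product: sum_{k=0}^{n} a^k * b^(n-k).
With a=3, b=4, n=5:
sum_{k=0}^{5} 3^k * 4^(5-k)
= 3367

3367


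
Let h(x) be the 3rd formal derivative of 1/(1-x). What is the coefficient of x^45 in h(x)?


Differentiating 3 times: d^3/dx^3 [1/(1-x)] = 3!/(1-x)^4.
The expansion 1/(1-x)^4 = sum_{k>=0} C(k+3, 3) x^k, so the coefficient of x^n in 3!/(1-x)^4 is 3! * C(n+3, 3).
For n = 45: 6 * C(48, 3) = 6 * 17296 = 103776

103776


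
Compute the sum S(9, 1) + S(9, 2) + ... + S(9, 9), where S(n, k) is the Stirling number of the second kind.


By definition, S(n, k) counts partitions of an n-set into exactly k nonempty blocks.
Computing row n = 9 for k = 1..9:
S(9, k): 1, 255, 3025, 7770, 6951, 2646, 462, 36, 1
Sum = 21147. (This equals Bell_9 since the sum runs over all k.)

21147


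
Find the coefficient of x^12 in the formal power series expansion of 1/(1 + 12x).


Write 1/(1 + c x) = 1/(1 - (-c) x) and apply the geometric-series identity
1/(1 - y) = sum_{k>=0} y^k to get 1/(1 + c x) = sum_{k>=0} (-c)^k x^k.
So the coefficient of x^k is (-c)^k = (-1)^k * c^k.
Here c = 12 and k = 12:
(-12)^12 = 1 * 8916100448256 = 8916100448256

8916100448256


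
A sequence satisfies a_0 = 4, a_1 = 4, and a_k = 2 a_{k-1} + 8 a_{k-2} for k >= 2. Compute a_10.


The characteristic equation is t^2 - 2 t - 8 = 0, with roots r_1 = 4 and r_2 = -2 (so c_1 = r_1 + r_2, c_2 = -r_1 r_2 as required).
One can use the closed form a_n = A r_1^n + B r_2^n, but direct iteration is more reliable:
a_0 = 4, a_1 = 4, a_2 = 40, a_3 = 112, a_4 = 544, a_5 = 1984, a_6 = 8320, a_7 = 32512, a_8 = 131584, a_9 = 523264, a_10 = 2099200.
So a_10 = 2099200.

2099200


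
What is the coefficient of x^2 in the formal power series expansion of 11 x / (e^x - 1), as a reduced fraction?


The exponential generating function for Bernoulli numbers is
x / (e^x - 1) = sum_{k>=0} B_k x^k / k!.
So the coefficient of x^2 in 11 x / (e^x - 1) is 11 B_2 / 2!.
Computing: B_2 = 1/6, 2! = 2, giving
11 * 1/6 / 2 = 11/12.

11/12


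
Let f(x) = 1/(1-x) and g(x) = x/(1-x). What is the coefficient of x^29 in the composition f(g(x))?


First simplify the composition: f(g(x)) = 1/(1 - x/(1-x)) = (1-x)/((1-x) - x) = (1-x)/(1-2x).
Now extract the coefficient. Write (1-x)/(1-2x) = 1/(1-2x) - x/(1-2x).
The coefficient of x^n in 1/(1-2x) is 2^n, and in x/(1-2x) is 2^(n-1) (for n >= 1).
So the coefficient of x^29 is 2^29 - 2^28 = 536870912 - 268435456 = 268435456.

268435456


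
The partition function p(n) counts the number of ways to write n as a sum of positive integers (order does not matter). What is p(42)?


Using the generating function prod_{k>=1} 1/(1-x^k), we compute p(42).
By dynamic programming over parts 1 through 42:
p(42) = 53174

53174


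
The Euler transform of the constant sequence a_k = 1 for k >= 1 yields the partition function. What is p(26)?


The Euler transform converts the sequence a_k = 1 into the number of integer partitions.
Using the recurrence or dynamic programming:
p(26) = 2436

2436


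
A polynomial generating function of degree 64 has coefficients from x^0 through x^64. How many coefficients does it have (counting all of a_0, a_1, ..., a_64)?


A polynomial of degree 64 takes the form a_0 + a_1 x + ... + a_64 x^64.
The number of coefficients is 64 + 1 = 65.

65


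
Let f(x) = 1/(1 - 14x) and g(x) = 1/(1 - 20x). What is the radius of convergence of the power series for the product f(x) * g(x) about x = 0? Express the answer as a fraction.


The radius of 1/(1 - 14x) is 1/14 (nearest singularity at x = 1/14), and the radius of 1/(1 - 20x) is 1/20.
The product f(x)*g(x) = 1/((1 - 14x)(1 - 20x)) has singularities at both 1/14 and 1/20, so its radius of convergence is the distance to the nearest one:
min(1/14, 1/20) = 1/20.

1/20


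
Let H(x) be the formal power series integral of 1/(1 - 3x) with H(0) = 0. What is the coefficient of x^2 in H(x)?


1/(1 - 3x) = sum_{k>=0} 3^k x^k. Integrating termwise with H(0) = 0:
H(x) = sum_{k>=0} 3^k x^(k+1) / (k+1) = sum_{m>=1} 3^(m-1) x^m / m.
For m = 2: 3^1/2 = 3/2 = 3/2.

3/2


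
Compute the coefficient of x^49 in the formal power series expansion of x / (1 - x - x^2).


Let f(x) = sum_{k>=0} a_k x^k. Multiplying f(x) * (1 - x - x^2) = x and matching coefficients gives a_0 = 0, a_1 = 1, and a_k = a_{k-1} + a_{k-2} for k >= 2. These are the Fibonacci numbers F_k.
Iterating from F_0 = 0, F_1 = 1:
F_0=0, F_1=1, F_2=1, F_3=2, F_4=3, F_5=5, F_6=8, F_7=13, F_8=21, F_9=34, ...
F_49 = 7778742049.

7778742049


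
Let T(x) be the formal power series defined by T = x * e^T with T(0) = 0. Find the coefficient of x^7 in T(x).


Apply the Lagrange inversion formula: if T = x * phi(T) with phi(t) = e^t, then
[x^n] T = (1/n) [t^(n-1)] phi(t)^n = (1/n) [t^(n-1)] e^(n t) = (1/n) * n^(n-1) / (n-1)! = n^(n-1) / n!.
When c = 1 this is the Cayley count of rooted labeled trees on n vertices, divided by n!.
For n = 7: 7^6 / 7! = 117649/5040 = 16807/720.

16807/720


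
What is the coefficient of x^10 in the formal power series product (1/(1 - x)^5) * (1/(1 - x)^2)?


Combine the factors: (1/(1 - x)^5) * (1/(1 - x)^2) = 1/(1 - x)^7.
Then use 1/(1 - x)^r = sum_{k>=0} C(k + r - 1, r - 1) x^k with r = 7 and k = 10:
C(16, 6) = 8008.

8008


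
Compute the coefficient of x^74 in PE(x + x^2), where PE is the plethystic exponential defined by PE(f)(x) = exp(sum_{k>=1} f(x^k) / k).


With f(x) = x + x^2, the exponent is sum_{k>=1} (x^k + x^(2k)) / k = -ln(1 - x) - ln(1 - x^2). Exponentiating:
PE(x + x^2) = 1 / ((1 - x)(1 - x^2)).
This is the generating function for partitions of n into parts of size 1 or 2. The number of 2's can be any j in 0..37, and the rest are 1's, so
[x^74] = floor(74/2) + 1 = 38.

38


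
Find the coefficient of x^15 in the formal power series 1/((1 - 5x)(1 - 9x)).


By partial fractions or Cauchy convolution:
The coefficient equals sum_{k=0}^{15} 5^k * 9^(15-k).
= 463216900240304

463216900240304


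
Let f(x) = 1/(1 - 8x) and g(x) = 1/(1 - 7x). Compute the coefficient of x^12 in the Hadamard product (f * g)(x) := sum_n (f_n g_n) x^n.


f has coefficients f_k = 8^k and g has coefficients g_k = 7^k, so the Hadamard product has coefficient (f*g)_k = 8^k * 7^k = 56^k.
For k = 12: 56^12 = 951166013805414055936.

951166013805414055936


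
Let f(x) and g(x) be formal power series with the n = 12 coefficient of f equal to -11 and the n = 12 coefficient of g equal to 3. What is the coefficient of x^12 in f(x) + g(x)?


Addition of formal power series is termwise.
The coefficient of x^12 in f + g = -11 + 3
= -8

-8


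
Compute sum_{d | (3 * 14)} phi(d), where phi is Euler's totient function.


First, 3 * 14 = 42. One classical identity is sum_{d | n} phi(d) = n (each k in [1, n] has a unique gcd with n, and among the k's with gcd(k, n) = n/d there are phi(d) of them). So the sum equals 42. We also verify directly:
Divisors of 42: 1, 2, 3, 6, 7, 14, 21, 42.
phi values: 1, 1, 2, 2, 6, 6, 12, 12.
Sum = 42.

42


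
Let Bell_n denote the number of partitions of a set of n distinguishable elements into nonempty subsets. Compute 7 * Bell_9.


Bell_9 can be computed from the Bell triangle or from Dobinski's identity Bell_n = (1/e) * sum_{k>=0} k^n / k!.
Computing Bell_9 = 21147.
Then 7 * 21147 = 148029.

148029


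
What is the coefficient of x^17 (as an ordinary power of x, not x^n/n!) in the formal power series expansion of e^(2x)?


The exponential series is e^y = sum_{k>=0} y^k / k!. Substituting y = 2x gives
e^(2x) = sum_{k>=0} 2^k x^k / k!.
So the coefficient of x^n is a^n/n! with a = 2, n = 17:
2^17 / 17! = 131072/355687428096000 = 4/10854718875

4/10854718875


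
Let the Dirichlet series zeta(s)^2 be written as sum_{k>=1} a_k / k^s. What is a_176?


The Dirichlet convolution of the constant function 1 with itself gives (1 * 1)(k) = sum_{d | k} 1 = d(k), the number of positive divisors of k.
Since zeta(s) = sum_{k>=1} 1/k^s, we have zeta(s)^2 = sum_{k>=1} d(k)/k^s, so a_k = d(k).
For k = 176: the divisors are 1, 2, 4, 8, 11, 16, 22, 44, 88, 176.
Count = 10.

10


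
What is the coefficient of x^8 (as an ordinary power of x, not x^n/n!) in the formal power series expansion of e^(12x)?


The exponential series is e^y = sum_{k>=0} y^k / k!. Substituting y = 12x gives
e^(12x) = sum_{k>=0} 12^k x^k / k!.
So the coefficient of x^n is a^n/n! with a = 12, n = 8:
12^8 / 8! = 429981696/40320 = 373248/35

373248/35


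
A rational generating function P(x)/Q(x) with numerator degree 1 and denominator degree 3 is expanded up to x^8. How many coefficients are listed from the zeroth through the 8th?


Expanding up to x^8 gives the coefficients for x^0, x^1, ..., x^8.
That is 8 + 1 = 9 coefficients in total.

9


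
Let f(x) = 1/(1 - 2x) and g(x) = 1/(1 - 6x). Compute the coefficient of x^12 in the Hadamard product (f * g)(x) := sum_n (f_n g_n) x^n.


f has coefficients f_k = 2^k and g has coefficients g_k = 6^k, so the Hadamard product has coefficient (f*g)_k = 2^k * 6^k = 12^k.
For k = 12: 12^12 = 8916100448256.

8916100448256


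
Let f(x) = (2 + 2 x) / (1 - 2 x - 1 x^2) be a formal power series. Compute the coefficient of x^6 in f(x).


Write f(x) = sum_{k>=0} a_k x^k. Multiplying both sides by 1 - 2 x - 1 x^2 gives
(1 - 2 x - 1 x^2) sum_{k>=0} a_k x^k = 2 + 2 x.
Matching coefficients:
 x^0: a_0 = 2
 x^1: a_1 - 2 a_0 = 2  =>  a_1 = 2*2 + 2 = 6
 x^k (k >= 2): a_k = 2 a_{k-1} + 1 a_{k-2}.
Iterating: a_2 = 14, a_3 = 34, a_4 = 82, a_5 = 198, a_6 = 478.
So the coefficient of x^6 is 478.

478


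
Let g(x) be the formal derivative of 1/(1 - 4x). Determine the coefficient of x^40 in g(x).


Differentiate termwise: d/dx sum_{k>=0} 4^k x^k = sum_{k>=1} k 4^k x^(k-1) = sum_{j>=0} (j+1) 4^(j+1) x^j.
Equivalently, d/dx [1/(1 - 4x)] = 4/(1 - 4x)^2.
For j = 40: 41 * 4^41 = 41 * 4835703278458516698824704 = 198263834416799184651812864.

198263834416799184651812864


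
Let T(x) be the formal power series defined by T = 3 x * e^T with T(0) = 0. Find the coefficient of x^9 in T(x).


Apply the Lagrange inversion formula: if T = 3 x * phi(T) with phi(t) = e^t, then
[x^n] T = 3^n * (1/n) [t^(n-1)] phi(t)^n = 3^n * (1/n) [t^(n-1)] e^(n t) = 3^n * (1/n) * n^(n-1) / (n-1)! = 3^n * n^(n-1) / n!.
When c = 1 this is the Cayley count of rooted labeled trees on n vertices, divided by n!.
For n = 9: 3^9 * 9^8 / 9! = 19683 * 43046721/362880 = 10460353203/4480.

10460353203/4480


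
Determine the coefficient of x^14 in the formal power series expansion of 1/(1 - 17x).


The geometric series identity gives 1/(1 - c x) = sum_{k>=0} c^k x^k, so the coefficient of x^k is c^k.
Here c = 17 and k = 14.
Computing: 17^14 = 168377826559400929

168377826559400929


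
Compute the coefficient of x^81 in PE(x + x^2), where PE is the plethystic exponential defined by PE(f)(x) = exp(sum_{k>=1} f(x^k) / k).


With f(x) = x + x^2, the exponent is sum_{k>=1} (x^k + x^(2k)) / k = -ln(1 - x) - ln(1 - x^2). Exponentiating:
PE(x + x^2) = 1 / ((1 - x)(1 - x^2)).
This is the generating function for partitions of n into parts of size 1 or 2. The number of 2's can be any j in 0..40, and the rest are 1's, so
[x^81] = floor(81/2) + 1 = 41.

41


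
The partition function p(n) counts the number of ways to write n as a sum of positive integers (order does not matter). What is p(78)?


Using the generating function prod_{k>=1} 1/(1-x^k), we compute p(78).
By dynamic programming over parts 1 through 78:
p(78) = 12132164

12132164


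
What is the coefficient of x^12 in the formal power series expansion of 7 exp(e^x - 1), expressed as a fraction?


exp(e^x - 1) is the exponential generating function for the Bell numbers Bell_k: exp(e^x - 1) = sum_{k>=0} Bell_k x^k / k!.
So the coefficient of x^12 in 7 exp(e^x - 1) is 7 Bell_12 / 12!.
Computing: Bell_12 = 4213597 and 12! = 479001600, giving
7 * 4213597/479001600 = 4213597/68428800.

4213597/68428800


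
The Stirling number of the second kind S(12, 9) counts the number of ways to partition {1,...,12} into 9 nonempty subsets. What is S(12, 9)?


Using the explicit formula S(n,k) = (1/k!) sum_{j=0}^{k} (-1)^(k-j) C(k,j) j^n:
S(12, 9) = 22275
Equivalently, S(n,k) is n! times the coefficient of x^n in the EGF (e^x - 1)^k / k!.

22275


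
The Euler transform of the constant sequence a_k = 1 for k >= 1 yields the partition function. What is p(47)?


The Euler transform converts the sequence a_k = 1 into the number of integer partitions.
Using the recurrence or dynamic programming:
p(47) = 124754

124754


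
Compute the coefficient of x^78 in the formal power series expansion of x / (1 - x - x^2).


Let f(x) = sum_{k>=0} a_k x^k. Multiplying f(x) * (1 - x - x^2) = x and matching coefficients gives a_0 = 0, a_1 = 1, and a_k = a_{k-1} + a_{k-2} for k >= 2. These are the Fibonacci numbers F_k.
Iterating from F_0 = 0, F_1 = 1:
F_0=0, F_1=1, F_2=1, F_3=2, F_4=3, F_5=5, F_6=8, F_7=13, F_8=21, F_9=34, ...
F_78 = 8944394323791464.

8944394323791464


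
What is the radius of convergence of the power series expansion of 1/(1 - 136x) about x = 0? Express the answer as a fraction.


Expanding 1/(1 - 136x) = sum_{k>=0} 136^k x^k, the series converges when |136x| < 1, i.e., |x| < 1/136.
So the radius of convergence is 1/136 = 1/136.

1/136


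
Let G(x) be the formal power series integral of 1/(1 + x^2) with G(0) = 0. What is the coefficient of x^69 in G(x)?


1/(1 + x^2) = sum_{j>=0} (-1)^j x^(2j). Integrating termwise with G(0) = 0:
G(x) = sum_{j>=0} (-1)^j x^(2j+1) / (2j+1) = arctan(x).
Only odd powers are nonzero. For x^69 write 69 = 2*34 + 1, giving
(-1)^34 / 69 = 1/69 = 1/69.

1/69


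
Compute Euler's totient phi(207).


phi(n) counts integers in [1, n] coprime to n. Using the multiplicative formula phi(n) = n * prod_{p | n} (1 - 1/p):
207 = 3^2 * 23, so
phi(207) = 207 * (1 - 1/3) * (1 - 1/23) = 132.

132


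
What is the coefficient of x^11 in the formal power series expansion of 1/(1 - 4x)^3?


The general identity 1/(1 - c x)^r = sum_{k>=0} c^k C(k + r - 1, r - 1) x^k follows by substituting y = c x into 1/(1 - y)^r = sum_{k>=0} C(k + r - 1, r - 1) y^k.
For c = 4, r = 3, k = 11:
4^11 * C(13, 2) = 4194304 * 78 = 327155712.

327155712


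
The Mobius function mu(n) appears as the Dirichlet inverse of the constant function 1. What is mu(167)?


167 = 167 (all distinct primes).
mu(167) = (-1)^1 = -1

-1


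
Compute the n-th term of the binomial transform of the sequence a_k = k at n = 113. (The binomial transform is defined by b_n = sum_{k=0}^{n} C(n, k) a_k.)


With a_k = k, b_n = sum_{k=0}^{n} C(n, k) k. Using k * C(n, k) = n * C(n-1, k-1) gives b_n = n * sum_{k>=1} C(n-1, k-1) = n * 2^(n-1).
For n = 113: 113 * 2^112 = 113 * 5192296858534827628530496329220096 = 586729545014435522023946085201870848.

586729545014435522023946085201870848


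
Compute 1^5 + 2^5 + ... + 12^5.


This power sum has a closed form given by Faulhaber's formula
sum_{k=1}^{m} k^p = (1 / (p + 1)) * sum_{j=0}^{p} C(p + 1, j) B_j m^(p + 1 - j),
but for small m direct computation is fastest:
1 + 32 + 243 + 1024 + 3125 + 7776 + 16807 + 32768 + 59049 + 100000 + 161051 + 248832 = 630708.

630708


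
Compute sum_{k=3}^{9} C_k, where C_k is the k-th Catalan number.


C_3 through C_9: 5, 14, 42, 132, 429, 1430, 4862
Sum = 5 + 14 + 42 + 132 + 429 + 1430 + 4862
= 6914

6914


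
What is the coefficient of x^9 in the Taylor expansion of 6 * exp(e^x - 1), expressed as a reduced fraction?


exp(e^x - 1) = sum_{k>=0} Bell_k x^k / k!, where Bell_k is the k-th Bell number.
So the coefficient of x^9 is 6 * Bell_9 / 9!.
Computing: Bell_9 = 21147 and 9! = 362880, giving
6 * 21147/362880 = 1007/2880.

1007/2880


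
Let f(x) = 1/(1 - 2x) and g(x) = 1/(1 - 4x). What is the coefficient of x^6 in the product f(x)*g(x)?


The coefficient of x^n in f*g is the Cauchy product: sum_{k=0}^{n} a^k * b^(n-k).
With a=2, b=4, n=6:
sum_{k=0}^{6} 2^k * 4^(6-k)
= 8128

8128


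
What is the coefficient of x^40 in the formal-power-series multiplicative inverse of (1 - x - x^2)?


Let the inverse be f(x) = sum_{k>=0} a_k x^k. From f(x) * (1 - x - x^2) = 1 and matching coefficients:
 x^0: a_0 = 1.
 x^1: a_1 - a_0 = 0, so a_1 = 1.
 x^k (k >= 2): a_k - a_{k-1} - a_{k-2} = 0, i.e. a_k = a_{k-1} + a_{k-2}.
This is the Fibonacci-type recurrence shifted so that a_0 = a_1 = 1.
Iterating: a_0=1, a_1=1, a_2=2, a_3=3, a_4=5, a_5=8, a_6=13, a_7=21, a_8=34, a_9=55, ...
a_40 = 165580141.

165580141


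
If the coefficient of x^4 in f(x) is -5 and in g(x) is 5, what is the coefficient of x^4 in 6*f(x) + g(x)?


Scalar multiplication scales coefficients: 6 * -5 = -30.
Then add the g coefficient: -30 + 5
= -25

-25


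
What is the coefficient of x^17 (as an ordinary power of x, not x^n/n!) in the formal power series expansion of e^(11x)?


The exponential series is e^y = sum_{k>=0} y^k / k!. Substituting y = 11x gives
e^(11x) = sum_{k>=0} 11^k x^k / k!.
So the coefficient of x^n is a^n/n! with a = 11, n = 17:
11^17 / 17! = 505447028499293771/355687428096000 = 45949729863572161/32335220736000

45949729863572161/32335220736000


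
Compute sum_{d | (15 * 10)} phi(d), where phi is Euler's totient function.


First, 15 * 10 = 150. One classical identity is sum_{d | n} phi(d) = n (each k in [1, n] has a unique gcd with n, and among the k's with gcd(k, n) = n/d there are phi(d) of them). So the sum equals 150. We also verify directly:
Divisors of 150: 1, 2, 3, 5, 6, 10, 15, 25, 30, 50, 75, 150.
phi values: 1, 1, 2, 4, 2, 4, 8, 20, 8, 20, 40, 40.
Sum = 150.

150


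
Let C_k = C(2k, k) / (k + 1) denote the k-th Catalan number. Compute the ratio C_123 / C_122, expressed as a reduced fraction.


Using C_k = (2k)! / (k! (k+1)!), the ratio C_{k+1}/C_k simplifies to
C_{k+1}/C_k = [(2k+2)! / ((k+1)! (k+2)!)] * [k! (k+1)! / (2k)!]
 = (2k+2)(2k+1) / ((k+1)(k+2)) = 2(2k+1) / (k+2).
For k = 122: 2(2*122 + 1) / (122 + 2) = 490/124 = 245/62.

245/62


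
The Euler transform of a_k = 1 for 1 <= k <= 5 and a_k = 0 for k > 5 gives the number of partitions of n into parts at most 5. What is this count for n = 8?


Partitions of 8 into parts at most 5:
Using generating function (1-x)^(-1)(1-x^2)^(-1)...(1-x^5)^(-1),
the coefficient of x^8 = 18

18


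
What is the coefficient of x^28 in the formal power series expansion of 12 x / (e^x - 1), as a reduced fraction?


The exponential generating function for Bernoulli numbers is
x / (e^x - 1) = sum_{k>=0} B_k x^k / k!.
So the coefficient of x^28 in 12 x / (e^x - 1) is 12 B_28 / 28!.
Computing: B_28 = -23749461029/870, 28! = 304888344611713860501504000000, giving
12 * -23749461029/870 / 304888344611713860501504000000 = -3392780147/3157772140621322126622720000000.

-3392780147/3157772140621322126622720000000


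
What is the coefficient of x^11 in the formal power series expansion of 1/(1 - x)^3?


The expansion 1/(1 - x)^r = sum_{k>=0} C(k + r - 1, r - 1) x^k follows from the multiset / negative-binomial theorem (or from repeated differentiation of the geometric series).
For r = 3 and k = 11:
C(13, 2) = 6227020800 / (2 * 39916800) = 78.

78


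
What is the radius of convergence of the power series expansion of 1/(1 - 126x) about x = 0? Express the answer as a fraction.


Expanding 1/(1 - 126x) = sum_{k>=0} 126^k x^k, the series converges when |126x| < 1, i.e., |x| < 1/126.
So the radius of convergence is 1/126 = 1/126.

1/126


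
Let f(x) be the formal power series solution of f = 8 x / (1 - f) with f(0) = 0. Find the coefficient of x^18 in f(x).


Apply Lagrange inversion: f = 8 x * phi(f) with phi(t) = 1/(1 - t), so
[x^n] f = 8^n * (1/n) [t^(n-1)] phi(t)^n = 8^n * (1/n) [t^(n-1)] (1 - t)^(-n) = 8^n * (1/n) C(2n - 2, n - 1) = 8^n * C_{n-1}.
For n = 18: C_17 = C(34, 17) / 18 = 2333606220/18 = 129644790.
With the 8^18 = 18014398509481984 factor, the coefficient is 18014398509481984 * 129644790 = 2335472911738104824463360.

2335472911738104824463360


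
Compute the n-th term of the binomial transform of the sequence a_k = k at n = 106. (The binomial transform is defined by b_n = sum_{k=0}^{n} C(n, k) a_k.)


With a_k = k, b_n = sum_{k=0}^{n} C(n, k) k. Using k * C(n, k) = n * C(n-1, k-1) gives b_n = n * sum_{k>=1} C(n-1, k-1) = n * 2^(n-1).
For n = 106: 106 * 2^105 = 106 * 40564819207303340847894502572032 = 4299870835974154129876817272635392.

4299870835974154129876817272635392


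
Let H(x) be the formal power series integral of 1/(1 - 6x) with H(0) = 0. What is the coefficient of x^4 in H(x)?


1/(1 - 6x) = sum_{k>=0} 6^k x^k. Integrating termwise with H(0) = 0:
H(x) = sum_{k>=0} 6^k x^(k+1) / (k+1) = sum_{m>=1} 6^(m-1) x^m / m.
For m = 4: 6^3/4 = 216/4 = 54.

54


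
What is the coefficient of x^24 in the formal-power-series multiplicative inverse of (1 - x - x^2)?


Let the inverse be f(x) = sum_{k>=0} a_k x^k. From f(x) * (1 - x - x^2) = 1 and matching coefficients:
 x^0: a_0 = 1.
 x^1: a_1 - a_0 = 0, so a_1 = 1.
 x^k (k >= 2): a_k - a_{k-1} - a_{k-2} = 0, i.e. a_k = a_{k-1} + a_{k-2}.
This is the Fibonacci-type recurrence shifted so that a_0 = a_1 = 1.
Iterating: a_0=1, a_1=1, a_2=2, a_3=3, a_4=5, a_5=8, a_6=13, a_7=21, a_8=34, a_9=55, ...
a_24 = 75025.

75025


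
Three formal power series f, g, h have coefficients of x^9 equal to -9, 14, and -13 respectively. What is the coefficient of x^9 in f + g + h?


Series addition is componentwise:
-9 + 14 + -13
= -8

-8


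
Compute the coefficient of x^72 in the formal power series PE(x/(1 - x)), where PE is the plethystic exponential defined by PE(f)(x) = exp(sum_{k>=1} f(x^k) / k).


For f(x) = x/(1 - x) we have
sum_{k>=1} f(x^k) / k = sum_{k>=1} (1/k) * x^k / (1 - x^k) = sum_{k, m >= 1} x^(k m) / k,
which after exponentiating simplifies to
PE(x/(1 - x)) = prod_{k>=1} 1 / (1 - x^k).
This is the generating function for the partition function p(n), so the coefficient of x^72 is p(72).
Computing p(72) by dynamic programming over parts 1, 2, ..., 72: p(72) = 5392783.

5392783


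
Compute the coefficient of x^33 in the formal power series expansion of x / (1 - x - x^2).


Let f(x) = sum_{k>=0} a_k x^k. Multiplying f(x) * (1 - x - x^2) = x and matching coefficients gives a_0 = 0, a_1 = 1, and a_k = a_{k-1} + a_{k-2} for k >= 2. These are the Fibonacci numbers F_k.
Iterating from F_0 = 0, F_1 = 1:
F_0=0, F_1=1, F_2=1, F_3=2, F_4=3, F_5=5, F_6=8, F_7=13, F_8=21, F_9=34, ...
F_33 = 3524578.

3524578


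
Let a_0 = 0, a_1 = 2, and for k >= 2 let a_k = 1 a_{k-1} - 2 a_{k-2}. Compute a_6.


Iterating the recurrence forward:
a_0 = 0
a_1 = 2
a_2 = 1*2 - 2*0 = 2
a_3 = 1*2 - 2*2 = -2
a_4 = 1*-2 - 2*2 = -6
a_5 = 1*-6 - 2*-2 = -2
a_6 = 1*-2 - 2*-6 = 10
So a_6 = 10.

10


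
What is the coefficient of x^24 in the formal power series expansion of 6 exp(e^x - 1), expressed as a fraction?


exp(e^x - 1) is the exponential generating function for the Bell numbers Bell_k: exp(e^x - 1) = sum_{k>=0} Bell_k x^k / k!.
So the coefficient of x^24 in 6 exp(e^x - 1) is 6 Bell_24 / 24!.
Computing: Bell_24 = 445958869294805289 and 24! = 620448401733239439360000, giving
6 * 445958869294805289/620448401733239439360000 = 148652956431601763/34469355651846635520000.

148652956431601763/34469355651846635520000


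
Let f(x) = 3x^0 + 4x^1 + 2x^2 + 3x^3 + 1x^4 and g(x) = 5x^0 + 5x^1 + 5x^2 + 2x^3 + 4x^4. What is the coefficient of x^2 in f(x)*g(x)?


Cauchy product at x^2:
3*5 + 4*5 + 2*5
= 45

45


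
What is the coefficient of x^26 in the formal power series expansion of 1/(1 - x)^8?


The negative binomial / multiset identity is
1/(1 - x)^r = sum_{k>=0} C(k + r - 1, r - 1) x^k.
Here r = 8 and k = 26, so the coefficient is
C(26 + 7, 7) = C(33, 7)
= 4272048

4272048


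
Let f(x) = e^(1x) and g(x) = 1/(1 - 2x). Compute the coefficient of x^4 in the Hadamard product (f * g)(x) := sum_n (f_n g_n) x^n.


Expanding: f_k = 1^k/k! (from e^(1x)) and g_k = 2^k (from 1/(1 - 2x)). So the Hadamard coefficient (f * g)_k = 1^k 2^k / k! = (2)^k / k!.
For k = 4: 2^4/4! = 16/24 = 2/3.

2/3


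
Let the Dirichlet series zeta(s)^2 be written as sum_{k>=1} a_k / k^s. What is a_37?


The Dirichlet convolution of the constant function 1 with itself gives (1 * 1)(k) = sum_{d | k} 1 = d(k), the number of positive divisors of k.
Since zeta(s) = sum_{k>=1} 1/k^s, we have zeta(s)^2 = sum_{k>=1} d(k)/k^s, so a_k = d(k).
For k = 37: the divisors are 1, 37.
Count = 2.

2


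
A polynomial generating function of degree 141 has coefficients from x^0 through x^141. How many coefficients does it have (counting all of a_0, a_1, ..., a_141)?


A polynomial of degree 141 takes the form a_0 + a_1 x + ... + a_141 x^141.
The number of coefficients is 141 + 1 = 142.

142


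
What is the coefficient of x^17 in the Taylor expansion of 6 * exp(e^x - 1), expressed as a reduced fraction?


exp(e^x - 1) = sum_{k>=0} Bell_k x^k / k!, where Bell_k is the k-th Bell number.
So the coefficient of x^17 is 6 * Bell_17 / 17!.
Computing: Bell_17 = 82864869804 and 17! = 355687428096000, giving
6 * 82864869804/355687428096000 = 255755771/182966784000.

255755771/182966784000


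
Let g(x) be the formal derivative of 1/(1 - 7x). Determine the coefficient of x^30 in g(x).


Differentiate termwise: d/dx sum_{k>=0} 7^k x^k = sum_{k>=1} k 7^k x^(k-1) = sum_{j>=0} (j+1) 7^(j+1) x^j.
Equivalently, d/dx [1/(1 - 7x)] = 7/(1 - 7x)^2.
For j = 30: 31 * 7^31 = 31 * 157775382034845806615042743 = 4891036843080220005066325033.

4891036843080220005066325033


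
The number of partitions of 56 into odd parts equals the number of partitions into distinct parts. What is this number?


Computing partitions of 56 into odd parts (1, 3, 5, ...):
Using the generating function prod_{k>=0} 1/(1-x^(2k+1)),
the count is 7108

7108


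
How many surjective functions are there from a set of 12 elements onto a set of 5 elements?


By inclusion-exclusion on which target elements are missed, the number of surjections from an n-set onto a k-set is
surj(n, k) = sum_{j=0}^{k} (-1)^j C(k, j) (k - j)^n.
Equivalently surj(n, k) = k! * S(n, k), where S(n, k) is the Stirling number of the second kind.
For n = 12, k = 5:
S(12, 5) = 1379400, so
surj = 5! * 1379400 = 120 * 1379400 = 165528000.

165528000


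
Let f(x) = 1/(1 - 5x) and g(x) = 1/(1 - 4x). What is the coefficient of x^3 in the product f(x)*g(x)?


The coefficient of x^n in f*g is the Cauchy product: sum_{k=0}^{n} a^k * b^(n-k).
With a=5, b=4, n=3:
sum_{k=0}^{3} 5^k * 4^(3-k)
= 369

369


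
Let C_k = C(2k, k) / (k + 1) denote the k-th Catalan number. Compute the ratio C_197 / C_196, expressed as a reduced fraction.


Using C_k = (2k)! / (k! (k+1)!), the ratio C_{k+1}/C_k simplifies to
C_{k+1}/C_k = [(2k+2)! / ((k+1)! (k+2)!)] * [k! (k+1)! / (2k)!]
 = (2k+2)(2k+1) / ((k+1)(k+2)) = 2(2k+1) / (k+2).
For k = 196: 2(2*196 + 1) / (196 + 2) = 786/198 = 131/33.

131/33


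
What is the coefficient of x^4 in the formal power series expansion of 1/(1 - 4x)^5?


The general identity 1/(1 - c x)^r = sum_{k>=0} c^k C(k + r - 1, r - 1) x^k follows by substituting y = c x into 1/(1 - y)^r = sum_{k>=0} C(k + r - 1, r - 1) y^k.
For c = 4, r = 5, k = 4:
4^4 * C(8, 4) = 256 * 70 = 17920.

17920


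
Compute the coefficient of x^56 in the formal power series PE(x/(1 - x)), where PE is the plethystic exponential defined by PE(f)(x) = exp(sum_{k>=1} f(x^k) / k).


For f(x) = x/(1 - x) we have
sum_{k>=1} f(x^k) / k = sum_{k>=1} (1/k) * x^k / (1 - x^k) = sum_{k, m >= 1} x^(k m) / k,
which after exponentiating simplifies to
PE(x/(1 - x)) = prod_{k>=1} 1 / (1 - x^k).
This is the generating function for the partition function p(n), so the coefficient of x^56 is p(56).
Computing p(56) by dynamic programming over parts 1, 2, ..., 56: p(56) = 526823.

526823


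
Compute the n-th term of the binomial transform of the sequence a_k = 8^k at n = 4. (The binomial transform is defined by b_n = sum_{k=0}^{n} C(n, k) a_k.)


With a_k = 8^k, b_n = sum_{k=0}^{n} C(n, k) 8^k = (1 + 8)^n by the binomial theorem.
For n = 4: (1 + 8)^4 = 9^4 = 6561.

6561


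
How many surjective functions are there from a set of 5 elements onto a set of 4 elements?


By inclusion-exclusion on which target elements are missed, the number of surjections from an n-set onto a k-set is
surj(n, k) = sum_{j=0}^{k} (-1)^j C(k, j) (k - j)^n.
Equivalently surj(n, k) = k! * S(n, k), where S(n, k) is the Stirling number of the second kind.
For n = 5, k = 4:
S(5, 4) = 10, so
surj = 4! * 10 = 24 * 10 = 240.

240


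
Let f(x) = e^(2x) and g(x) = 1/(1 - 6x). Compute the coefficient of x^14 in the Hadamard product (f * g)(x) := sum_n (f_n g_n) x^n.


Expanding: f_k = 2^k/k! (from e^(2x)) and g_k = 6^k (from 1/(1 - 6x)). So the Hadamard coefficient (f * g)_k = 2^k 6^k / k! = (12)^k / k!.
For k = 14: 12^14/14! = 1283918464548864/87178291200 = 2579890176/175175.

2579890176/175175


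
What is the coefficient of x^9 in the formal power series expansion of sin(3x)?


The Maclaurin series is sin(t) = sum_{k>=0} (-1)^k t^(2k+1) / (2k+1)!, so substituting t = 3x, only odd powers of x are nonzero, with coefficient of x^(2k+1) equal to (-1)^k 3^(2k+1) / (2k+1)!.
Write 9 = 2*4 + 1, giving the coefficient (-1)^4 * 3^9 / 9! = 19683/362880 = 243/4480.

243/4480


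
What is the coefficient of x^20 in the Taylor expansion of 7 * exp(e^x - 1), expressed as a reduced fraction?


exp(e^x - 1) = sum_{k>=0} Bell_k x^k / k!, where Bell_k is the k-th Bell number.
So the coefficient of x^20 is 7 * Bell_20 / 20!.
Computing: Bell_20 = 51724158235372 and 20! = 2432902008176640000, giving
7 * 51724158235372/2432902008176640000 = 1847291365549/12412765347840000.

1847291365549/12412765347840000


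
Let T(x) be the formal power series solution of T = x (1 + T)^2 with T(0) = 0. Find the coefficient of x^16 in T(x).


Apply the Lagrange inversion formula: if T = x * phi(T) with phi(t) = (1 + t)^2, then [x^n] T = (1/n) [t^(n-1)] phi(t)^n = (1/n) [t^(n-1)] (1 + t)^(2n) = (1/n) C(2n, n-1).
Using the identity C(2n, n-1) = C(2n, n) * n / (n+1), the unscaled factor equals C(2n, n) / (n+1) = C_n, the n-th Catalan number.
For n = 16: C_16 = C(32, 16) / 17 = 601080390/17 = 35357670 = 35357670.

35357670


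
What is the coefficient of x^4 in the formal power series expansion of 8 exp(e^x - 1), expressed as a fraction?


exp(e^x - 1) is the exponential generating function for the Bell numbers Bell_k: exp(e^x - 1) = sum_{k>=0} Bell_k x^k / k!.
So the coefficient of x^4 in 8 exp(e^x - 1) is 8 Bell_4 / 4!.
Computing: Bell_4 = 15 and 4! = 24, giving
8 * 15/24 = 5.

5


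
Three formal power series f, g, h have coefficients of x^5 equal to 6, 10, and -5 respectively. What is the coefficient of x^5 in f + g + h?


Series addition is componentwise:
6 + 10 + -5
= 11

11


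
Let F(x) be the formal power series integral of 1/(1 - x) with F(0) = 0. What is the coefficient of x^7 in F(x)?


1/(1 - x) = sum_{k>=0} x^k. Integrating termwise and using F(0) = 0 gives
F(x) = sum_{k>=0} x^(k+1) / (k+1) = sum_{m>=1} x^m / m = -ln(1 - x).
So the coefficient of x^7 is 1/7 = 1/7.

1/7


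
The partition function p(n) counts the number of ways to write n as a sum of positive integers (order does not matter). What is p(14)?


Using the generating function prod_{k>=1} 1/(1-x^k), we compute p(14).
By dynamic programming over parts 1 through 14:
p(14) = 135

135


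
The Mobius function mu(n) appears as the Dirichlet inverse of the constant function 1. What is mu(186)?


186 = 2 * 3 * 31 (all distinct primes).
mu(186) = (-1)^3 = -1

-1


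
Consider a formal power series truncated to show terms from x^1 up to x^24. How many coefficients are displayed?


From x^1 to x^24 inclusive, the count is 24 - 1 + 1 = 24.

24


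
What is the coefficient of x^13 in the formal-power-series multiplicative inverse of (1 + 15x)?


The inverse is 1/(1 + 15x). Apply the geometric identity 1/(1 - y) = sum_{k>=0} y^k with y = -15x:
1/(1 + 15x) = sum_{k>=0} (-15)^k x^k.
So the coefficient of x^13 is (-15)^13 = -1946195068359375.

-1946195068359375


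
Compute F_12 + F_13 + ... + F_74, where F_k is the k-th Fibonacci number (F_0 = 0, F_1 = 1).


Use the identity sum_{k=0}^{N} F_k = F_{N+2} - 1 (which follows from F_{k+2} - F_{k+1} = F_k). Then
sum_{k=12}^{74} F_k = (F_{76} - 1) - (F_{13} - 1) = F_{76} - F_{13}.
Computing: F_{76} = 3416454622906707, F_{13} = 233, so
Sum = 3416454622906707 - 233 = 3416454622906474.

3416454622906474


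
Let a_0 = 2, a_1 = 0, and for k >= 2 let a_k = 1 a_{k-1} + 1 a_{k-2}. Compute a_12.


Iterating the recurrence forward:
a_0 = 2
a_1 = 0
a_2 = 1*0 + 1*2 = 2
a_3 = 1*2 + 1*0 = 2
a_4 = 1*2 + 1*2 = 4
a_5 = 1*4 + 1*2 = 6
a_6 = 1*6 + 1*4 = 10
a_7 = 1*10 + 1*6 = 16
a_8 = 1*16 + 1*10 = 26
a_9 = 1*26 + 1*16 = 42
a_10 = 1*42 + 1*26 = 68
a_11 = 1*68 + 1*42 = 110
a_12 = 1*110 + 1*68 = 178
So a_12 = 178.

178


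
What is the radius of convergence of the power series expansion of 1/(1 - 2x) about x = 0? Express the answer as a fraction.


Expanding 1/(1 - 2x) = sum_{k>=0} 2^k x^k, the series converges when |2x| < 1, i.e., |x| < 1/2.
So the radius of convergence is 1/2 = 1/2.

1/2


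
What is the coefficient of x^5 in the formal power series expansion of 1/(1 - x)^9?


The negative binomial / multiset identity is
1/(1 - x)^r = sum_{k>=0} C(k + r - 1, r - 1) x^k.
Here r = 9 and k = 5, so the coefficient is
C(5 + 8, 8) = C(13, 8)
= 1287

1287


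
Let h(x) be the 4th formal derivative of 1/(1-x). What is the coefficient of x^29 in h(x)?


Differentiating 4 times: d^4/dx^4 [1/(1-x)] = 4!/(1-x)^5.
The expansion 1/(1-x)^5 = sum_{k>=0} C(k+4, 4) x^k, so the coefficient of x^n in 4!/(1-x)^5 is 4! * C(n+4, 4).
For n = 29: 24 * C(33, 4) = 24 * 40920 = 982080

982080
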